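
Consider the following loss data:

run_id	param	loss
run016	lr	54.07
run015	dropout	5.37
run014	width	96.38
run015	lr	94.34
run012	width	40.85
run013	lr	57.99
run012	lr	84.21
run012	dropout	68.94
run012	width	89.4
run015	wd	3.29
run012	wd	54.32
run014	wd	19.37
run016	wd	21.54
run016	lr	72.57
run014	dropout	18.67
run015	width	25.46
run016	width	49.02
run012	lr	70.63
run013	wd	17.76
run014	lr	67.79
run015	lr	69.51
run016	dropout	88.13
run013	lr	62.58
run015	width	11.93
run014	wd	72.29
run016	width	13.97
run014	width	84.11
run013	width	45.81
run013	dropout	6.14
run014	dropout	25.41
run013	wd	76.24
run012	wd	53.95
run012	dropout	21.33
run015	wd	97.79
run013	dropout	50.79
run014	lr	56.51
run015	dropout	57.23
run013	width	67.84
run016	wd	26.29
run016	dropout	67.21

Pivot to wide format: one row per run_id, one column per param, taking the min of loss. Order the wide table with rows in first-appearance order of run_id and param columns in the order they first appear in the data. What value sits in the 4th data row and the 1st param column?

70.63

With rows in first-appearance order of run_id, row 4 is run_id=run012. param columns in first-appearance order: lr, dropout, width, wd; column 1 is lr.
Long rows with run_id=run012, param=lr: min(84.21, 70.63) = 70.63.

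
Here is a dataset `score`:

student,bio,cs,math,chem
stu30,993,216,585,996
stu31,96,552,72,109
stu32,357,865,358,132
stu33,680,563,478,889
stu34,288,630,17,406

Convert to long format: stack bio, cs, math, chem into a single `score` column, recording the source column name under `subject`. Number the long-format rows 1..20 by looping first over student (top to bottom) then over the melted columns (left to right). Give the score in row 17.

288

20 rows total (5 × 4). Row 17: index ⌊(17-1)/4⌋ = 4 into student → stu34; (17-1) mod 4 = 0 into the melted columns → bio.
So row 17 is (stu34, bio, 288); score = 288.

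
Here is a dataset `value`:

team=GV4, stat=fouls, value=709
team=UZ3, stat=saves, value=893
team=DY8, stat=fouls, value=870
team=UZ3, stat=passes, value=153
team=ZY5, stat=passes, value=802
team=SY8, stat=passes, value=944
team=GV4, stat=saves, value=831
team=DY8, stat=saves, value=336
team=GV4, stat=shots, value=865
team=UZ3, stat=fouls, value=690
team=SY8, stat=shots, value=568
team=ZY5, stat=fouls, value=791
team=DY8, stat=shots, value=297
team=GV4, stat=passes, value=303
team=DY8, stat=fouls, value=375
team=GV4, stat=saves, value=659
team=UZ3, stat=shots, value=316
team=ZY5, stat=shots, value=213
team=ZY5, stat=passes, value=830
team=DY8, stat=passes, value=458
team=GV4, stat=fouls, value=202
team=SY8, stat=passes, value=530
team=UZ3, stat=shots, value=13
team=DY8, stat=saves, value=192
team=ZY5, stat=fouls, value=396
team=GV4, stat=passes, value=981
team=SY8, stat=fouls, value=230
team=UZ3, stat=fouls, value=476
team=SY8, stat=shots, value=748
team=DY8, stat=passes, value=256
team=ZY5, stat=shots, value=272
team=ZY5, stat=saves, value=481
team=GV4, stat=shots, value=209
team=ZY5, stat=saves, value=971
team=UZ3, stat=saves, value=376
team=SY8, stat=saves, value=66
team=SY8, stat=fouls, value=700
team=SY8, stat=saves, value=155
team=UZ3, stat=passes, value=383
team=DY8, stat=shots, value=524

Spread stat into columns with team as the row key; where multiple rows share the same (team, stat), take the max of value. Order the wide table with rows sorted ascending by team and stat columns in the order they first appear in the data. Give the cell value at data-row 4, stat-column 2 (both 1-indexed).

893

With rows sorted ascending by team, row 4 is team=UZ3. stat columns in first-appearance order: fouls, saves, passes, shots; column 2 is saves.
Long rows with team=UZ3, stat=saves: max(893, 376) = 893.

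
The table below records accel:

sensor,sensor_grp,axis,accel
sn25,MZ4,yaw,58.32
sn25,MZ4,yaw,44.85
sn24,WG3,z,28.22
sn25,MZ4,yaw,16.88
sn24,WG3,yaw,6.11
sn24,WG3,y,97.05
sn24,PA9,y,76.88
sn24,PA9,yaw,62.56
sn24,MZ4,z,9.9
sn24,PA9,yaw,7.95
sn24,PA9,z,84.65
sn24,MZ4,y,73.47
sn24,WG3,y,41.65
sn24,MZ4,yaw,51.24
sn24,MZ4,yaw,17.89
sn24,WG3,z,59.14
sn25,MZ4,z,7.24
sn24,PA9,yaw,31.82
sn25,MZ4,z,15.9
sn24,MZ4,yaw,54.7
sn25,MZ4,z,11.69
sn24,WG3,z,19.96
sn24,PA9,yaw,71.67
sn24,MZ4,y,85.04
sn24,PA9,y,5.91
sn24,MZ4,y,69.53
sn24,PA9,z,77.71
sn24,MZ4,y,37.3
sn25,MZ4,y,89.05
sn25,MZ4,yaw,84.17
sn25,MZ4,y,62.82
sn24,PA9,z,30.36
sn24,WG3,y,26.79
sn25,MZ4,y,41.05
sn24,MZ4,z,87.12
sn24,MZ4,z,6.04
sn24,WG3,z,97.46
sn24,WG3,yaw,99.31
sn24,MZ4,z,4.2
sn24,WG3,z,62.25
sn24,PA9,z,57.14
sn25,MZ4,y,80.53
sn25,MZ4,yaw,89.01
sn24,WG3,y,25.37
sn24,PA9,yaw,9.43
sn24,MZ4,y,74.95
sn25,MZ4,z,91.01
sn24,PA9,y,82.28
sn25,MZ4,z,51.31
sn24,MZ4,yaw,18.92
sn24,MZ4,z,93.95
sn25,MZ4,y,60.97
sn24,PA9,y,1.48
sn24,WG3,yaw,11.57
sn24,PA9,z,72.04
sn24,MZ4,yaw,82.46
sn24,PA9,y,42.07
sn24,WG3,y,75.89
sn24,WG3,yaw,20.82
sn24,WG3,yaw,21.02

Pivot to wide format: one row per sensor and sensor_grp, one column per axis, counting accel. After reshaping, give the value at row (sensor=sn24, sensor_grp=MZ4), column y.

5

Rows with sensor=sn24, sensor_grp=MZ4 and axis=y: accel values are 73.47, 85.04, 69.53, 37.3, 74.95.
5 rows match — count = 5.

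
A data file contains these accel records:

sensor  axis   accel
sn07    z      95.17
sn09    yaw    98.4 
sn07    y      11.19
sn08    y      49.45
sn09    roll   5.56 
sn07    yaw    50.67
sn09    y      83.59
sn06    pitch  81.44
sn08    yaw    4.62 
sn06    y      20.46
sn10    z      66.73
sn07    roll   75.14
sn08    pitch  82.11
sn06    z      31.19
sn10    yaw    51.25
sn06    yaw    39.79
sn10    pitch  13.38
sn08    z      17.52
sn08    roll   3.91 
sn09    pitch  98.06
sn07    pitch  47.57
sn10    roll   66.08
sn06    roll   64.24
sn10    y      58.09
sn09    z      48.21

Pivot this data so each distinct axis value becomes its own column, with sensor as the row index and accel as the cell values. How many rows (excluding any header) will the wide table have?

5 distinct sensor values → 5 rows.

5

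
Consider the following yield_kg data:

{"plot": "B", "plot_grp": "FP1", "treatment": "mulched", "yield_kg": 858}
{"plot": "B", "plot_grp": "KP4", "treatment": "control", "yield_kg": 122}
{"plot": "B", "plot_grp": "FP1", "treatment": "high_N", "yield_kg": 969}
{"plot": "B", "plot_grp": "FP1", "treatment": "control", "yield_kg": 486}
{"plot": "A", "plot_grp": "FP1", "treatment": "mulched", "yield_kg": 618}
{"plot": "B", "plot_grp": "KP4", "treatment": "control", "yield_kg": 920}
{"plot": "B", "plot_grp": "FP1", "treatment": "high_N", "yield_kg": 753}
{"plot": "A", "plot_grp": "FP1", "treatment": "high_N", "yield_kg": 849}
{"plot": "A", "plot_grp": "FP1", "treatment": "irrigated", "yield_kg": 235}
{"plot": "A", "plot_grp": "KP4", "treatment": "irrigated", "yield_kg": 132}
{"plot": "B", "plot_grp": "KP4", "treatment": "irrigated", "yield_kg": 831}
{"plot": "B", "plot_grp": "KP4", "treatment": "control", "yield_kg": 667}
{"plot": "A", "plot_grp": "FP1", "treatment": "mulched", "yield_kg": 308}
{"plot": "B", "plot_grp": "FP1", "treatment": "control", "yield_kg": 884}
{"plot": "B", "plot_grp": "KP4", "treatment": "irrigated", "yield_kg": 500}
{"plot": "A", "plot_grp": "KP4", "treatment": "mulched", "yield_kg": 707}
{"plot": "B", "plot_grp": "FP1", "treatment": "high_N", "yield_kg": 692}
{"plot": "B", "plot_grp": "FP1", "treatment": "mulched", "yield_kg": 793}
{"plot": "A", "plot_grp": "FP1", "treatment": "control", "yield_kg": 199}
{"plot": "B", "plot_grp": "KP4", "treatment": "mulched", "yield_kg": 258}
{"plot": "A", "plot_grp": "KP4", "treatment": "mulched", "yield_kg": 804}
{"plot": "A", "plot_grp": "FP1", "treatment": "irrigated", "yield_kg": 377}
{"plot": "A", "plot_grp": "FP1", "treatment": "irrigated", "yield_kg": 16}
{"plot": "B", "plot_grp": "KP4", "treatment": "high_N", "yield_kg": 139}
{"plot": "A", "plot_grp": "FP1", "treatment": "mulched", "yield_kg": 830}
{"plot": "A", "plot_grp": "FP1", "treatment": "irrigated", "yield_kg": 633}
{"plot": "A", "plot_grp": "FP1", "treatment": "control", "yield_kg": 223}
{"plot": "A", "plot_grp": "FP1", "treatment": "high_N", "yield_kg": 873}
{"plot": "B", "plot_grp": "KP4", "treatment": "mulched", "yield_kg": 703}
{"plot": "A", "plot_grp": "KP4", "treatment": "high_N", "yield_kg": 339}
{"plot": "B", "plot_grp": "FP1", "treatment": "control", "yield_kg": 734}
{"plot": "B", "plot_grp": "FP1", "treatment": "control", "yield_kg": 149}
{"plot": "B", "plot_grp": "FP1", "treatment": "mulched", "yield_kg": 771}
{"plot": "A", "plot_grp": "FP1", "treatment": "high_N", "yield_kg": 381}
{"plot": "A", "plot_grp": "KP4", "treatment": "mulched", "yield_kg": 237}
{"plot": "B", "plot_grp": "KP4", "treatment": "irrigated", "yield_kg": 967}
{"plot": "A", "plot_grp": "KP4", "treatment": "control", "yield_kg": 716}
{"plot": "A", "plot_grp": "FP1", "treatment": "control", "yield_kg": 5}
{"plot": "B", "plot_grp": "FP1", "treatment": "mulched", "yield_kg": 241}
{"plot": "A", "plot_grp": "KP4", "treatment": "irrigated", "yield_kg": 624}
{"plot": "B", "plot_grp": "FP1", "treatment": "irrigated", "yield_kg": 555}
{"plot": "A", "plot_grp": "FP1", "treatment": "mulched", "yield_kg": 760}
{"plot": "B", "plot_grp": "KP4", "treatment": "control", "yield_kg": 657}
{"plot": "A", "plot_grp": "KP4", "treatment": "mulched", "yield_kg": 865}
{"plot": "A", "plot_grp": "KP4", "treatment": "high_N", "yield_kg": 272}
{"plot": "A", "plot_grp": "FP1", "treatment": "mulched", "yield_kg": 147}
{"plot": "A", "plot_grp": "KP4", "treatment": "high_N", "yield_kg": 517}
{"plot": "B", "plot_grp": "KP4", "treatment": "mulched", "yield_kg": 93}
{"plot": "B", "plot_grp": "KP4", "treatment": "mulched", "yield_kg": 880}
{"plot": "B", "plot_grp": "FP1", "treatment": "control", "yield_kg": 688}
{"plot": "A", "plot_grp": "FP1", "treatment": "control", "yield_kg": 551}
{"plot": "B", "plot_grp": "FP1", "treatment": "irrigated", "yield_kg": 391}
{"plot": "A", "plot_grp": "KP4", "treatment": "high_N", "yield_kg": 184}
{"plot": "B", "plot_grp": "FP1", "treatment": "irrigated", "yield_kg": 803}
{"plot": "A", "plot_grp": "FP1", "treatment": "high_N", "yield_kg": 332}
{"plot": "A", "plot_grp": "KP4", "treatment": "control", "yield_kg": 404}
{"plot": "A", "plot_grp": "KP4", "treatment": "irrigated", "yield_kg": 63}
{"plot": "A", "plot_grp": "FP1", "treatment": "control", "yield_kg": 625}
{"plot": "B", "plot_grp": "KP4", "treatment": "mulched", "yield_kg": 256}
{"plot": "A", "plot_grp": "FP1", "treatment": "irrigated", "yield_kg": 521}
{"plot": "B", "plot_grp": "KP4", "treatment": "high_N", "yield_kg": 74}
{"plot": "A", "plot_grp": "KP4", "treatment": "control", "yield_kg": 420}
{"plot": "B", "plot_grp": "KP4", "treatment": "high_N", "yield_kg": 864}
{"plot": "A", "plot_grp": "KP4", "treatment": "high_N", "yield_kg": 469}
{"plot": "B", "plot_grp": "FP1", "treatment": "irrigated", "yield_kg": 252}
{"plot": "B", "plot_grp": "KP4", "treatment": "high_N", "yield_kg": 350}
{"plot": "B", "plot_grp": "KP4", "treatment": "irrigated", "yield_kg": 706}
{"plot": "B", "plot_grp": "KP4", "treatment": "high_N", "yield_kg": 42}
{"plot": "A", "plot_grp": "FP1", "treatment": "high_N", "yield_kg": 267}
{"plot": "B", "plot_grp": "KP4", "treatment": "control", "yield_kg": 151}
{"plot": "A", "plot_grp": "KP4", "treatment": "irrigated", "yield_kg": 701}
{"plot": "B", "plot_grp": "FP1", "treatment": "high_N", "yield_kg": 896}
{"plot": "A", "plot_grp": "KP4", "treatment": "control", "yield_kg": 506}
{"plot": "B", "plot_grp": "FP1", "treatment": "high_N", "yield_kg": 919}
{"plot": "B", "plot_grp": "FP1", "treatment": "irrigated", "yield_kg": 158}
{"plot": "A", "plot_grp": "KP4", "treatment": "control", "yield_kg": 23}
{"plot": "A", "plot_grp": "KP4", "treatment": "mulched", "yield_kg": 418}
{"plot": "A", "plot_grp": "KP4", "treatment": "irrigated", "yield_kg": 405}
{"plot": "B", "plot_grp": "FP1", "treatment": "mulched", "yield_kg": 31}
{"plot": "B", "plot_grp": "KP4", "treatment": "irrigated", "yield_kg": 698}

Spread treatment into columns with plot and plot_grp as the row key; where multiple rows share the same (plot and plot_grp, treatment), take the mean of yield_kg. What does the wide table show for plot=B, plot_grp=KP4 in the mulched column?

Rows with plot=B, plot_grp=KP4 and treatment=mulched: yield_kg values are 258, 703, 93, 880, 256.
(258 + 703 + 93 + 880 + 256) / 5 = 438.

438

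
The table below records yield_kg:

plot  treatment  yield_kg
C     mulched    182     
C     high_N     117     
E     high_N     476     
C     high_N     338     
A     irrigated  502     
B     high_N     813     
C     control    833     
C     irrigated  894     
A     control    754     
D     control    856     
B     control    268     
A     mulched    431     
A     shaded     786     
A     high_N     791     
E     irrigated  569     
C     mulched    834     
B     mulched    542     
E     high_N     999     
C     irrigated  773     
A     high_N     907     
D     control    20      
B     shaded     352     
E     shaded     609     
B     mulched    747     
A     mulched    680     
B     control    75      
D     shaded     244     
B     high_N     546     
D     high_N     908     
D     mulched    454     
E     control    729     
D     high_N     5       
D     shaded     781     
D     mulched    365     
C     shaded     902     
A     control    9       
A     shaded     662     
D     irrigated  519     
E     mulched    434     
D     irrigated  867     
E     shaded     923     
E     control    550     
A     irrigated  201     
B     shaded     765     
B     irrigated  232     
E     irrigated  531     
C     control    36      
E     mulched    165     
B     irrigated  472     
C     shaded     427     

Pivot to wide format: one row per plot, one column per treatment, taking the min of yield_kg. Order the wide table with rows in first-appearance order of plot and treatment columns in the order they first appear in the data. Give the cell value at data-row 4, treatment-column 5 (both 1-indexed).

With rows in first-appearance order of plot, row 4 is plot=B. treatment columns in first-appearance order: mulched, high_N, irrigated, control, shaded; column 5 is shaded.
Long rows with plot=B, treatment=shaded: min(352, 765) = 352.

352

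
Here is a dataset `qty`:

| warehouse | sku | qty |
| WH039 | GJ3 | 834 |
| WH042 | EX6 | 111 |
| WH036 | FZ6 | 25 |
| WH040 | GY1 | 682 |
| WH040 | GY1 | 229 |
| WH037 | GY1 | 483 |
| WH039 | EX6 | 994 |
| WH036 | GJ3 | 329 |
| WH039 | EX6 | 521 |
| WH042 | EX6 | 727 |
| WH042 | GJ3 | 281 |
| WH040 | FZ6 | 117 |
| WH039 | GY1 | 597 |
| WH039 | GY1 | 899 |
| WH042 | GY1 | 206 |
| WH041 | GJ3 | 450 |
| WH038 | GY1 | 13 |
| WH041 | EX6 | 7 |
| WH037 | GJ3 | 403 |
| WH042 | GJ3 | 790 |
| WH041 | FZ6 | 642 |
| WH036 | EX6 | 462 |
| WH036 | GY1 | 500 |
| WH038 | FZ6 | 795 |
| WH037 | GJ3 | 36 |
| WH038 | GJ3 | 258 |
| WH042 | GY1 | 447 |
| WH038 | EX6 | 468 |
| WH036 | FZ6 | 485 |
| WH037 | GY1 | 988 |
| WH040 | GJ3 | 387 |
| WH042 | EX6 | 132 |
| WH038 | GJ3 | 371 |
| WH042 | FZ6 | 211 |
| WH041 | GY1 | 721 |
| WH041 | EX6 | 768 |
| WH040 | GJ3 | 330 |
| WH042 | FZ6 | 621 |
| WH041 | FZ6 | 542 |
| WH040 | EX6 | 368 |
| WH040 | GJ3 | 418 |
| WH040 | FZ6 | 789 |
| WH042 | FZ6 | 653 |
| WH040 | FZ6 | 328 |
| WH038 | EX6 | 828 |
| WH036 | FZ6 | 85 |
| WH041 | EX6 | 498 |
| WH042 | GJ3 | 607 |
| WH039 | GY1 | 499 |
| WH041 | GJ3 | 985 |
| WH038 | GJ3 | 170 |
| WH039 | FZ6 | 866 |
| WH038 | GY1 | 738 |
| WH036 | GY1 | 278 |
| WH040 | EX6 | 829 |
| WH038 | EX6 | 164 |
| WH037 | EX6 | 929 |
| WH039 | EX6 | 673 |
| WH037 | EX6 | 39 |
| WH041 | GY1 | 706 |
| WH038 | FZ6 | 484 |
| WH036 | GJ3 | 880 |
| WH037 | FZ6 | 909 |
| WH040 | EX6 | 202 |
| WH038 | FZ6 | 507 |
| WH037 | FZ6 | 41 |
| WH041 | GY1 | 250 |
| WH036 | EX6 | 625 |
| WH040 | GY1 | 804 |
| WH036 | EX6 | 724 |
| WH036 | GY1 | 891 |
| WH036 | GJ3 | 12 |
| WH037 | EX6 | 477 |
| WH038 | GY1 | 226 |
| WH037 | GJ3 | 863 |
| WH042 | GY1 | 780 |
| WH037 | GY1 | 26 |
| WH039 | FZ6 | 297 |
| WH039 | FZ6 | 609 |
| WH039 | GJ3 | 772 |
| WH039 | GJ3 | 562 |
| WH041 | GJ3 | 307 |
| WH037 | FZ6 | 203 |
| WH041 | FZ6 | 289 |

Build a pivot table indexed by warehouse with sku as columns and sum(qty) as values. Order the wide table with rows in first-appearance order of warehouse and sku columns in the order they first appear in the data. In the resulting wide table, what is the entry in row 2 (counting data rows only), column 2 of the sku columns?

970

With rows in first-appearance order of warehouse, row 2 is warehouse=WH042. sku columns in first-appearance order: GJ3, EX6, FZ6, GY1; column 2 is EX6.
Long rows with warehouse=WH042, sku=EX6: 111 + 727 + 132 = 970.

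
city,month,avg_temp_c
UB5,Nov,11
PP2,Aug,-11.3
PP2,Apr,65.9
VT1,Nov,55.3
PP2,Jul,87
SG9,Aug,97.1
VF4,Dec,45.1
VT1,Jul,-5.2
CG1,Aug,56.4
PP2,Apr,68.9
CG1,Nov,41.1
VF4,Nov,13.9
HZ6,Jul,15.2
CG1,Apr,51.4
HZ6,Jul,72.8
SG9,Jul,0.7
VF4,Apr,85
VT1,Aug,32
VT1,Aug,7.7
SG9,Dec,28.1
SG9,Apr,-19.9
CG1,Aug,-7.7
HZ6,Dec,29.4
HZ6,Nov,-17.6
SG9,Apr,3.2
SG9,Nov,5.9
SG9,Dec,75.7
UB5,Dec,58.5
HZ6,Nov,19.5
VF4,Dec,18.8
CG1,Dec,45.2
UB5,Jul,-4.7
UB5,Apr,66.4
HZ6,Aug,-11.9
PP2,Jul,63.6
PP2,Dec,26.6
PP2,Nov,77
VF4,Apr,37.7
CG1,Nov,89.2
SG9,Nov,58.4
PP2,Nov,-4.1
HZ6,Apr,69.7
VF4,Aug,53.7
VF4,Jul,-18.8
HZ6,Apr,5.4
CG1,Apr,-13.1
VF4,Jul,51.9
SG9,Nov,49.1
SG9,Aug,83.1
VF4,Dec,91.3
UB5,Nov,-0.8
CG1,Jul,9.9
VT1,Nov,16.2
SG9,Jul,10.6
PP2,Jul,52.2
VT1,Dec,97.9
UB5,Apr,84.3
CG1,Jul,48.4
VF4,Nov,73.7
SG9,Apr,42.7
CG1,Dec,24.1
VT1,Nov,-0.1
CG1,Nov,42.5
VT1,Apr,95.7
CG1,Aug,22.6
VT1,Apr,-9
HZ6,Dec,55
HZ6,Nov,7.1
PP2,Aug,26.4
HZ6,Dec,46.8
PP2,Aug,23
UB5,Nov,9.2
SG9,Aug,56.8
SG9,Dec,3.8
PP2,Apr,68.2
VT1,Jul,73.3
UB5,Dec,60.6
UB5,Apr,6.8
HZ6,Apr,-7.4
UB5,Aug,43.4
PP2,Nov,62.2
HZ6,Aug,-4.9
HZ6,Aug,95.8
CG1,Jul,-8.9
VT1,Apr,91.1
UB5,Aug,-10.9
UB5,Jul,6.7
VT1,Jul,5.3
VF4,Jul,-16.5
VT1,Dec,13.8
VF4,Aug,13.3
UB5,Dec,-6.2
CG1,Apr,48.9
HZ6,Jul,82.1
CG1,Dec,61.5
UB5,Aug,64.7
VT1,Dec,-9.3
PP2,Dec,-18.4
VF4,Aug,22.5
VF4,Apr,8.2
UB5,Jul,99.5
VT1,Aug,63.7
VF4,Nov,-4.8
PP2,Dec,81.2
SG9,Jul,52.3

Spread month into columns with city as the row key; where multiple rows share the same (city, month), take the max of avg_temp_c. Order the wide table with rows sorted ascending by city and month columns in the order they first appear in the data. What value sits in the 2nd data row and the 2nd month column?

With rows sorted ascending by city, row 2 is city=HZ6. month columns in first-appearance order: Nov, Aug, Apr, Jul, Dec; column 2 is Aug.
Long rows with city=HZ6, month=Aug: max(-11.9, -4.9, 95.8) = 95.8.

95.8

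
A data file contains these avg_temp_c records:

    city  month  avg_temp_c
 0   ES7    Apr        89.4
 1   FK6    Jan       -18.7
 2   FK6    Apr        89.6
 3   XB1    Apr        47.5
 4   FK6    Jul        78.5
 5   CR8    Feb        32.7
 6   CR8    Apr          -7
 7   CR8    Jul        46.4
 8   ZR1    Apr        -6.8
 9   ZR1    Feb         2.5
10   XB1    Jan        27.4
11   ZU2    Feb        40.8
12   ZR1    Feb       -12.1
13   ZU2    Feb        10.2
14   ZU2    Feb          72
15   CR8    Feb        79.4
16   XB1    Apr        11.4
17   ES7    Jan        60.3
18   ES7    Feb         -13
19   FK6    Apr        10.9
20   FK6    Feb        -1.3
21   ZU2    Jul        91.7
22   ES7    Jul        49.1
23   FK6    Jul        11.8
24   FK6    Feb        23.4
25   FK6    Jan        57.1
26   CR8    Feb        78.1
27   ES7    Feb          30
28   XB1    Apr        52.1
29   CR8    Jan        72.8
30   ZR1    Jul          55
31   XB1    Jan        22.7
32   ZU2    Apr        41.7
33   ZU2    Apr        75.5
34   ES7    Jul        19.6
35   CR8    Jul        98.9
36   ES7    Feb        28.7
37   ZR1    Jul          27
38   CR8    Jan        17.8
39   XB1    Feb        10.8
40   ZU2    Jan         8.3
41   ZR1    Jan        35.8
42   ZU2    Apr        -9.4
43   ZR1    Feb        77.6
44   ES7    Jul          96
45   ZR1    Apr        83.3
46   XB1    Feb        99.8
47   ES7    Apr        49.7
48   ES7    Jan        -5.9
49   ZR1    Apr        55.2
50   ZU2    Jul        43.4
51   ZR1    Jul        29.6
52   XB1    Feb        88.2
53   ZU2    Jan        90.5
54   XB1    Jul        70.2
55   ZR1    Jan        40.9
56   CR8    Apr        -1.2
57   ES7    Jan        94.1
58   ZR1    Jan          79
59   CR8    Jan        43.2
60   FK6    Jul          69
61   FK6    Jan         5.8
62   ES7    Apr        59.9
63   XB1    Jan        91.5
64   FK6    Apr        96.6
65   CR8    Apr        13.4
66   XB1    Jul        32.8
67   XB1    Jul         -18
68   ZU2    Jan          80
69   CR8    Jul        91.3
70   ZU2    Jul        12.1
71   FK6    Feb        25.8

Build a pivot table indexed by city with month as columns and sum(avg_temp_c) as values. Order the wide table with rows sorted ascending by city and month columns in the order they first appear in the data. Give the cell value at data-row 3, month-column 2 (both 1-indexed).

With rows sorted ascending by city, row 3 is city=FK6. month columns in first-appearance order: Apr, Jan, Jul, Feb; column 2 is Jan.
Long rows with city=FK6, month=Jan: -18.7 + 57.1 + 5.8 = 44.2.

44.2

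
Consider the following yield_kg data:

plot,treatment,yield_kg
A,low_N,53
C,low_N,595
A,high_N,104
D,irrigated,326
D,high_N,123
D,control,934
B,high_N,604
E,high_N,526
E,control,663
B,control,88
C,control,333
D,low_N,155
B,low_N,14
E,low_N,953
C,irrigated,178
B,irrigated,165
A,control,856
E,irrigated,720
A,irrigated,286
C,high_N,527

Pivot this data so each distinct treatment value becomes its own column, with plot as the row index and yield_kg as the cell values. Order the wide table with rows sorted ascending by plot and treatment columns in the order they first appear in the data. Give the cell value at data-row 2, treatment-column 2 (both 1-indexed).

With rows sorted ascending by plot, row 2 is plot=B. treatment columns in first-appearance order: low_N, high_N, irrigated, control; column 2 is high_N.
Long rows with plot=B, treatment=high_N: yield_kg = 604.

604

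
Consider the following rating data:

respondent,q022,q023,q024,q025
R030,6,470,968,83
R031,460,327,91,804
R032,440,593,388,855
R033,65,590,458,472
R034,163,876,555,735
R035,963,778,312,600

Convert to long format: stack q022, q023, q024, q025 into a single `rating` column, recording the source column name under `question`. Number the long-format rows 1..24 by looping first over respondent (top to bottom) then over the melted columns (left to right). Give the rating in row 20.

735

24 rows total (6 × 4). Row 20: index ⌊(20-1)/4⌋ = 4 into respondent → R034; (20-1) mod 4 = 3 into the melted columns → q025.
So row 20 is (R034, q025, 735); rating = 735.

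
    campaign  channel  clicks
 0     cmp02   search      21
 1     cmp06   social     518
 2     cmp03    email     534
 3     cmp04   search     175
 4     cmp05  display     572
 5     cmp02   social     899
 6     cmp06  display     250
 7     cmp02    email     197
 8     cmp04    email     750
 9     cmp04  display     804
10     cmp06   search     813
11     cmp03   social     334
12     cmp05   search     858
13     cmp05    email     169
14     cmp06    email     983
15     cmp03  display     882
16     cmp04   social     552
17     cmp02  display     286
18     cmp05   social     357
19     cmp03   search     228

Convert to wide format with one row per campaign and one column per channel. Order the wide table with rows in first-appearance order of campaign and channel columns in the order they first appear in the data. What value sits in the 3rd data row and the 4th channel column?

With rows in first-appearance order of campaign, row 3 is campaign=cmp03. channel columns in first-appearance order: search, social, email, display; column 4 is display.
Long rows with campaign=cmp03, channel=display: clicks = 882.

882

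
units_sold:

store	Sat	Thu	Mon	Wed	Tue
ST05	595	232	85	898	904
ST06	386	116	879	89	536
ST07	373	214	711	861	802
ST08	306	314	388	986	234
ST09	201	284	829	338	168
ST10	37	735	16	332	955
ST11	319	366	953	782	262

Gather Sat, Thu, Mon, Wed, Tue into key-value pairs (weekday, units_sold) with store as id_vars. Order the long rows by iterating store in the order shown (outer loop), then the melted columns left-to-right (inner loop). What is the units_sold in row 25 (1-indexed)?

168

35 rows total (7 × 5). Row 25: index ⌊(25-1)/5⌋ = 4 into store → ST09; (25-1) mod 5 = 4 into the melted columns → Tue.
So row 25 is (ST09, Tue, 168); units_sold = 168.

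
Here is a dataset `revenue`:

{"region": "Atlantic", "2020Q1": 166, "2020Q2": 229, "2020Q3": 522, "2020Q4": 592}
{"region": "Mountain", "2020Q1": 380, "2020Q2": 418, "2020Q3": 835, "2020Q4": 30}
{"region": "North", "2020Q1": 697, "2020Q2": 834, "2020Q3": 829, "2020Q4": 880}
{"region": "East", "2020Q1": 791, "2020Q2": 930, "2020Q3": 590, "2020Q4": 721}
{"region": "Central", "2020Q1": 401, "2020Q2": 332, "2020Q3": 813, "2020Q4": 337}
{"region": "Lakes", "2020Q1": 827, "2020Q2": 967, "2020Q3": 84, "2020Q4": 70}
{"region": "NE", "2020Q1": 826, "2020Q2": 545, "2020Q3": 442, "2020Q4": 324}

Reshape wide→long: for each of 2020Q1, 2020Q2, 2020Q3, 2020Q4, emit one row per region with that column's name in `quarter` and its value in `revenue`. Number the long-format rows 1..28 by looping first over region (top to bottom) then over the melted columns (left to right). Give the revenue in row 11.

829

28 rows total (7 × 4). Row 11: index ⌊(11-1)/4⌋ = 2 into region → North; (11-1) mod 4 = 2 into the melted columns → 2020Q3.
So row 11 is (North, 2020Q3, 829); revenue = 829.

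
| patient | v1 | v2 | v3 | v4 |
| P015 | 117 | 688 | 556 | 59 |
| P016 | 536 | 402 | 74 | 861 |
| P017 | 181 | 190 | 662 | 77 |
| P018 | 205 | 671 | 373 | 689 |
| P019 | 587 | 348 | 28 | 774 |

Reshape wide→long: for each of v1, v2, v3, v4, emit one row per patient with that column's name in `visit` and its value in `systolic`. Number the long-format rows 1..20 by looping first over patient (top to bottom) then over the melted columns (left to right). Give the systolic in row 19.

28

20 rows total (5 × 4). Row 19: index ⌊(19-1)/4⌋ = 4 into patient → P019; (19-1) mod 4 = 2 into the melted columns → v3.
So row 19 is (P019, v3, 28); systolic = 28.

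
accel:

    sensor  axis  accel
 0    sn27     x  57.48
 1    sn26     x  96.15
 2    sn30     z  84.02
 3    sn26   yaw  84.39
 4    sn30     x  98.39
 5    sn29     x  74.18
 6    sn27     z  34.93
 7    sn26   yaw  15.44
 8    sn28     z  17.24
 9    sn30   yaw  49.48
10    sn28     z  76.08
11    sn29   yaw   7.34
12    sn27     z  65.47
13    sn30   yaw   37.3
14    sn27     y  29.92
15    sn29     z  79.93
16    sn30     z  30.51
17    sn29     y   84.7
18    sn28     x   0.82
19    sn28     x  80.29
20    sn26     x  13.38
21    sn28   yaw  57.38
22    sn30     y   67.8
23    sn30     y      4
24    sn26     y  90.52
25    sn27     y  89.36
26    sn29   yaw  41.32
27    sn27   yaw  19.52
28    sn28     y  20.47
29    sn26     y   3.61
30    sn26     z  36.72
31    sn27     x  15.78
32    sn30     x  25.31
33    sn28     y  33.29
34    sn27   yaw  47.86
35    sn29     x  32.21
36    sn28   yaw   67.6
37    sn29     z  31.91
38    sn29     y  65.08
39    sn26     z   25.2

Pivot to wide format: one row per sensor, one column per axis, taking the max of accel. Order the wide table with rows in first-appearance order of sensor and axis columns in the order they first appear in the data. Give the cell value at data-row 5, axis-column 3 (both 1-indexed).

67.6

With rows in first-appearance order of sensor, row 5 is sensor=sn28. axis columns in first-appearance order: x, z, yaw, y; column 3 is yaw.
Long rows with sensor=sn28, axis=yaw: max(57.38, 67.6) = 67.6.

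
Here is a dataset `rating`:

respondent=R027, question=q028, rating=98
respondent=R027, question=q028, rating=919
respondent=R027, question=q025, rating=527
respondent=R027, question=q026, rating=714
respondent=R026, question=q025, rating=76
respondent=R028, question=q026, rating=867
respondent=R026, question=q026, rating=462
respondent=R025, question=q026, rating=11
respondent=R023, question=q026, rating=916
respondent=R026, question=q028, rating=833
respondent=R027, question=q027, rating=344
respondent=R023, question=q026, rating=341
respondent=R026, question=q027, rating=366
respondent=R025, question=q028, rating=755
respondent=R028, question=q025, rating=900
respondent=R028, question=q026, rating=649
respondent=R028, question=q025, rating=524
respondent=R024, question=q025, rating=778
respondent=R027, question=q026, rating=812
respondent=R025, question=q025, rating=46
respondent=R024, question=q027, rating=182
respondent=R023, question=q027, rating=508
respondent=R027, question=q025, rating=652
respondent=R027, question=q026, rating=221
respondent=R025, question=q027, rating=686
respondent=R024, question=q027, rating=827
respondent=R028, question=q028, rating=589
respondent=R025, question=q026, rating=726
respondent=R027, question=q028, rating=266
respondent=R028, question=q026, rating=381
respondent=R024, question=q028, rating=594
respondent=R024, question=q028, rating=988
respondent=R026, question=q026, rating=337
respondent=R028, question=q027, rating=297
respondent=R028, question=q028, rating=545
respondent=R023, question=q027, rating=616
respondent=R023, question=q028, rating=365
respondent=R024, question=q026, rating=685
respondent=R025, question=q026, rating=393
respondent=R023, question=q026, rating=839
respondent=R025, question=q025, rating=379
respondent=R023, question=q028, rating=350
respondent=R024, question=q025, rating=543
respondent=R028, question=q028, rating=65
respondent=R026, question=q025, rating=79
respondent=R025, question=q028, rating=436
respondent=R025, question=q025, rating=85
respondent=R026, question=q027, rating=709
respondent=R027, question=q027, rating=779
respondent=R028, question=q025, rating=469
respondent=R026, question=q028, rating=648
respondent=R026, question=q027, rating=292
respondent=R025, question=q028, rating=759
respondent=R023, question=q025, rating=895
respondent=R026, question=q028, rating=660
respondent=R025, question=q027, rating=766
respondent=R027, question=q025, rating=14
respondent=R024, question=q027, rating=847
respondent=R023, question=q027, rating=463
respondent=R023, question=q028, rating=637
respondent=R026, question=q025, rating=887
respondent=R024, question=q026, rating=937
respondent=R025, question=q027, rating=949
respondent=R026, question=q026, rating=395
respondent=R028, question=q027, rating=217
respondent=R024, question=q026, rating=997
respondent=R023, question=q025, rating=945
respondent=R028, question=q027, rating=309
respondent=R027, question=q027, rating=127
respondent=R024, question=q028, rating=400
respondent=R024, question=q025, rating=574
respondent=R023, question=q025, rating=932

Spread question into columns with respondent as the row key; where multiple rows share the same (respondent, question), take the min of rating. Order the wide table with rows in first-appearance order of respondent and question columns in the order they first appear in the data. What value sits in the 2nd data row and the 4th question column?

292

With rows in first-appearance order of respondent, row 2 is respondent=R026. question columns in first-appearance order: q028, q025, q026, q027; column 4 is q027.
Long rows with respondent=R026, question=q027: min(366, 709, 292) = 292.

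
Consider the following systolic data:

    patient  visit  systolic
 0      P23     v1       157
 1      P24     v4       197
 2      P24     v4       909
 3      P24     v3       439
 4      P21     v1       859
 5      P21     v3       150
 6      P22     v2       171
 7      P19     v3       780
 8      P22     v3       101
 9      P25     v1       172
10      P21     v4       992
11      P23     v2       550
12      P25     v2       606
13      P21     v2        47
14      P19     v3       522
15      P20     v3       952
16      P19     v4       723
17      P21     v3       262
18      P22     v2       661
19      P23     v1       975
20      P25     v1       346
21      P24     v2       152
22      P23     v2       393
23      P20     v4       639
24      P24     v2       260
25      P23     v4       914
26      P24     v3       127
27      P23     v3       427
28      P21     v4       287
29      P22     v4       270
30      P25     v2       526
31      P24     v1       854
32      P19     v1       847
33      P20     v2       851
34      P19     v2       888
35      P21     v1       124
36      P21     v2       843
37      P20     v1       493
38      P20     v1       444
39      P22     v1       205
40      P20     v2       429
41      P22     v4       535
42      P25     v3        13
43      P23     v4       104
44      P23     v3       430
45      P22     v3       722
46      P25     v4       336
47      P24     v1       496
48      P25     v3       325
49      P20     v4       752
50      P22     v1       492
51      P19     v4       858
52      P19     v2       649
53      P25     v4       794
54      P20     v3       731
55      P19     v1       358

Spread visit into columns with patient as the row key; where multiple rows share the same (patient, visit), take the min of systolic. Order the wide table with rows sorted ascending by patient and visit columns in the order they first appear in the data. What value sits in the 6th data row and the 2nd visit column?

197

With rows sorted ascending by patient, row 6 is patient=P24. visit columns in first-appearance order: v1, v4, v3, v2; column 2 is v4.
Long rows with patient=P24, visit=v4: min(197, 909) = 197.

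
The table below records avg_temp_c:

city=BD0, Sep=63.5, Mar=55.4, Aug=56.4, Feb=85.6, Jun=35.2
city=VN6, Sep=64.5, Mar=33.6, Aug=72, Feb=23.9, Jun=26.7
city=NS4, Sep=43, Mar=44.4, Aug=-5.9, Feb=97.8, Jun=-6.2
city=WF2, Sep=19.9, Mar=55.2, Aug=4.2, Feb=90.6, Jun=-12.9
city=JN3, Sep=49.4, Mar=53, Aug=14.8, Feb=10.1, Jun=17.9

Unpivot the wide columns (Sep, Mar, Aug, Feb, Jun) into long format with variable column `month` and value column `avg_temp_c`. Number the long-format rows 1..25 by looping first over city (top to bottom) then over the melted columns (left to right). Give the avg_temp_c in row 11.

25 rows total (5 × 5). Row 11: index ⌊(11-1)/5⌋ = 2 into city → NS4; (11-1) mod 5 = 0 into the melted columns → Sep.
So row 11 is (NS4, Sep, 43); avg_temp_c = 43.

43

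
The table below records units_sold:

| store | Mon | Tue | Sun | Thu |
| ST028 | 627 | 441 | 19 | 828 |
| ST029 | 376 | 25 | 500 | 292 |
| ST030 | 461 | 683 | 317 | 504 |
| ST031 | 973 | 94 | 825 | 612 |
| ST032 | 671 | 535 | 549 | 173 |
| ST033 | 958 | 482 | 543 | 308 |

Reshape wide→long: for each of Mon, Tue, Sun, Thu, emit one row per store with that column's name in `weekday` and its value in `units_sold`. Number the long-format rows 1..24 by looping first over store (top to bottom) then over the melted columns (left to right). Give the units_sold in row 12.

504

24 rows total (6 × 4). Row 12: index ⌊(12-1)/4⌋ = 2 into store → ST030; (12-1) mod 4 = 3 into the melted columns → Thu.
So row 12 is (ST030, Thu, 504); units_sold = 504.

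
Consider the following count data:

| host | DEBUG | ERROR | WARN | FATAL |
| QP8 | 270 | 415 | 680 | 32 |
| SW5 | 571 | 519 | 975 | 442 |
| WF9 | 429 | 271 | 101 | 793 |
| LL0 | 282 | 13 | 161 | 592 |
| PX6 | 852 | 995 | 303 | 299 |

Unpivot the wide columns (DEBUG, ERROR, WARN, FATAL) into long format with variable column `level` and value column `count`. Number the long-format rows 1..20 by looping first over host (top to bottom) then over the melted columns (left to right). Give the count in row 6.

519

20 rows total (5 × 4). Row 6: index ⌊(6-1)/4⌋ = 1 into host → SW5; (6-1) mod 4 = 1 into the melted columns → ERROR.
So row 6 is (SW5, ERROR, 519); count = 519.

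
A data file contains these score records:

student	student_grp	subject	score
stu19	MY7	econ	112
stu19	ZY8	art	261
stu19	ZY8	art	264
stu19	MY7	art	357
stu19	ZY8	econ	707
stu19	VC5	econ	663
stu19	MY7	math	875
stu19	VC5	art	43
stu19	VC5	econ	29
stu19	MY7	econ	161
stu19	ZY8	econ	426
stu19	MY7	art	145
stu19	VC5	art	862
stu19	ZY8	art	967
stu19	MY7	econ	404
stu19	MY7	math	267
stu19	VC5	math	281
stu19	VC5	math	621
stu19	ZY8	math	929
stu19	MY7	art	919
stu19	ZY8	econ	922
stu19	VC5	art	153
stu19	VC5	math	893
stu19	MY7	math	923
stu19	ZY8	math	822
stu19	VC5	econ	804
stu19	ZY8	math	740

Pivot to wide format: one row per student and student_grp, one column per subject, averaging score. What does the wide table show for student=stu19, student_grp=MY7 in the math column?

688.33

Rows with student=stu19, student_grp=MY7 and subject=math: score values are 875, 267, 923.
(875 + 267 + 923) / 3 = 688.33.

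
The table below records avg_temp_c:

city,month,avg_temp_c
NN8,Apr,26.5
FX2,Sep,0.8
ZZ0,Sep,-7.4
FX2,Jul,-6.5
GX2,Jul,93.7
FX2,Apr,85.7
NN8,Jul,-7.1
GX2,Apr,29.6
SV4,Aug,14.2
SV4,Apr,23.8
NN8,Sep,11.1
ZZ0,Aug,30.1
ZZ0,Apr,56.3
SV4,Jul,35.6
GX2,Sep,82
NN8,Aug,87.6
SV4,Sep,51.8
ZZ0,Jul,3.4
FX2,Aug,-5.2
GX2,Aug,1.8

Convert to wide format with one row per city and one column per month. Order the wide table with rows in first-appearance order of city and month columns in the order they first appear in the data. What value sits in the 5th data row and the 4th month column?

With rows in first-appearance order of city, row 5 is city=SV4. month columns in first-appearance order: Apr, Sep, Jul, Aug; column 4 is Aug.
Long rows with city=SV4, month=Aug: avg_temp_c = 14.2.

14.2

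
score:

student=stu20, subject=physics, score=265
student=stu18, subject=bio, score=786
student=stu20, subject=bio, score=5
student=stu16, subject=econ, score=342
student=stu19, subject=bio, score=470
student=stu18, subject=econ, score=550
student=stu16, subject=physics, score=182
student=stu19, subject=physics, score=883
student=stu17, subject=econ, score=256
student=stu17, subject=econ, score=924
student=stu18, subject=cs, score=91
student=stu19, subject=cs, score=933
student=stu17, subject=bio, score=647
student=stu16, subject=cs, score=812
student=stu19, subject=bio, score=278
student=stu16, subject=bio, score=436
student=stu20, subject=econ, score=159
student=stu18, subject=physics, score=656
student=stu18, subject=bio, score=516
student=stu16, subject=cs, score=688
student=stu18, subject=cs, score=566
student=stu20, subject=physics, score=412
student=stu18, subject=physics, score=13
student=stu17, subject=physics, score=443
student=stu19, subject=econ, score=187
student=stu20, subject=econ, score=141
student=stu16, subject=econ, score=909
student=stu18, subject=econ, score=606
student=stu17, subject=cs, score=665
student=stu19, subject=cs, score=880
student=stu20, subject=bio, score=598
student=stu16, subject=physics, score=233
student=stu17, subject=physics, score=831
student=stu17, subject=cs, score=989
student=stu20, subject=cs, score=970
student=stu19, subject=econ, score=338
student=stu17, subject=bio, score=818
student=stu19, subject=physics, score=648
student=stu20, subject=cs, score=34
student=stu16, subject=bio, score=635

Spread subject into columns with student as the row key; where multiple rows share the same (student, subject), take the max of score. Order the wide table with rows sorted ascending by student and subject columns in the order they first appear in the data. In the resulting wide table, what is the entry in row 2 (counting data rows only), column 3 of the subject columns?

924

With rows sorted ascending by student, row 2 is student=stu17. subject columns in first-appearance order: physics, bio, econ, cs; column 3 is econ.
Long rows with student=stu17, subject=econ: max(256, 924) = 924.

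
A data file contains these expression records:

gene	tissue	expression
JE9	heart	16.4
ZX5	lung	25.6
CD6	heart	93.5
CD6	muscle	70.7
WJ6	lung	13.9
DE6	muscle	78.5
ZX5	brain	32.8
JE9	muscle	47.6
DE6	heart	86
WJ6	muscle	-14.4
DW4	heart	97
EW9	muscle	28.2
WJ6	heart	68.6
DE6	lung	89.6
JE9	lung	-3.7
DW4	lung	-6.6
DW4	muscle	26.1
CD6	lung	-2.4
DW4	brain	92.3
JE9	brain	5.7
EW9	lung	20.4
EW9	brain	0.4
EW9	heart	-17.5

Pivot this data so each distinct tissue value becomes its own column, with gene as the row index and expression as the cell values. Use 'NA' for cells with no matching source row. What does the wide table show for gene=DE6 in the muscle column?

The long row with gene=DE6, tissue=muscle has expression=78.5.

78.5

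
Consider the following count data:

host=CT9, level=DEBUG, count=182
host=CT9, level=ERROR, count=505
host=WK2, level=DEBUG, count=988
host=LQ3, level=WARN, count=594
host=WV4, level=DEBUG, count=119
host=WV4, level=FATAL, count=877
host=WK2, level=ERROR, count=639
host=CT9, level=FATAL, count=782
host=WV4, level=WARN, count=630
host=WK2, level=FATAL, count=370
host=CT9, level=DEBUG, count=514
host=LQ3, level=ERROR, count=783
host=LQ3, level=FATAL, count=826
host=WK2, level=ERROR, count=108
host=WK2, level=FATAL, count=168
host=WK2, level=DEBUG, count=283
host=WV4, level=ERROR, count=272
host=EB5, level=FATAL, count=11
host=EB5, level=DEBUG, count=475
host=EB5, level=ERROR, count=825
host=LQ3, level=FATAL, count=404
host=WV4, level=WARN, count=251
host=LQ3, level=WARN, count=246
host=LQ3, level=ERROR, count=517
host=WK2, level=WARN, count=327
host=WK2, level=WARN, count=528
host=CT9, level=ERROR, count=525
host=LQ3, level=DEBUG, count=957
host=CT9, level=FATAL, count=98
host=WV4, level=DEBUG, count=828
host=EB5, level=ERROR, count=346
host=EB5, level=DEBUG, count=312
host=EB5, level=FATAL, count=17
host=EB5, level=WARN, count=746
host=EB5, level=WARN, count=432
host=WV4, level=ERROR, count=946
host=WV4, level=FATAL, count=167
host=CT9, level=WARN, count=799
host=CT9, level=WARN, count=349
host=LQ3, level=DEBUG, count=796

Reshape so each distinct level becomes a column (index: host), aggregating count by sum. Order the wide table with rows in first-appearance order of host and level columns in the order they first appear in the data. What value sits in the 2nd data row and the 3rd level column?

855

With rows in first-appearance order of host, row 2 is host=WK2. level columns in first-appearance order: DEBUG, ERROR, WARN, FATAL; column 3 is WARN.
Long rows with host=WK2, level=WARN: 327 + 528 = 855.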